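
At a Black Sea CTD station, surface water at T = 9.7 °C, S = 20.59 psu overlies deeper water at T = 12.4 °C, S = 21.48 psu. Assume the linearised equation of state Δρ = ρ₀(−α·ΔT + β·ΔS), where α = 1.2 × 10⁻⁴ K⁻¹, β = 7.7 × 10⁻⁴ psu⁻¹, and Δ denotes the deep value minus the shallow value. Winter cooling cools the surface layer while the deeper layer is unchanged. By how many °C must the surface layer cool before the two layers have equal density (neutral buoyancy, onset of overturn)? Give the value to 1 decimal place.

3.0 °C

Neutral buoyancy requires Δρ = 0, i.e. −α(T_deep − T_surf′) + β(S_deep − S_surf) = 0.
T_surf′ = T_deep − (β/α)·ΔS = 12.4 − (7.7 × 10⁻⁴/1.2 × 10⁻⁴)·(+0.89) = 6.689 °C.
Cooling required: 9.7 − (6.689) = 3.011 °C.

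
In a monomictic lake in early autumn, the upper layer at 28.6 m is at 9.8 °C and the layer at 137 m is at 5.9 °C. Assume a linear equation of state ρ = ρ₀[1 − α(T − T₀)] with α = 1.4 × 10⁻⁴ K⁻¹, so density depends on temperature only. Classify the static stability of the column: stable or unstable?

stable

ΔT = 5.9 − 9.8 = -3.9 K, so Δρ/ρ₀ = −αΔT = 5.46 × 10⁻⁴.
Δρ/ρ₀ > 0, so Δρ > 0: deeper water is denser → statically stable.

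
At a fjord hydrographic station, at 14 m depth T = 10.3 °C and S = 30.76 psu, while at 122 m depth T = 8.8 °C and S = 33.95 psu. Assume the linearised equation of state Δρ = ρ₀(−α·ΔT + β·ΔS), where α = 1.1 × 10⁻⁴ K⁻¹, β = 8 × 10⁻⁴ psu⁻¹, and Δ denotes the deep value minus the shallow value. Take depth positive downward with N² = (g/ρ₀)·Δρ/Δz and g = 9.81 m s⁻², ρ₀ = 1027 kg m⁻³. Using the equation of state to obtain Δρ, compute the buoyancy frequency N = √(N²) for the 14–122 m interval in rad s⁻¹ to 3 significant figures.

ΔT = -1.5 K, ΔS = +3.19 psu (deep − shallow).
Δρ/ρ₀ = −αΔT + βΔS = 1.65 × 10⁻⁴ + 2.552 × 10⁻³ = 2.717 × 10⁻³, so Δρ ≈ 2.790 kg m⁻³.
N² = (g/ρ₀)·Δρ/Δz = g·(Δρ/ρ₀)/Δz = 9.81 × 2.717 × 10⁻³ / 108 = 2.4679 × 10⁻⁴ s⁻².
N = √(2.4679 × 10⁻⁴) = 0.015710 rad s⁻¹ ≈ 0.0157 rad s⁻¹.

0.0157 rad s⁻¹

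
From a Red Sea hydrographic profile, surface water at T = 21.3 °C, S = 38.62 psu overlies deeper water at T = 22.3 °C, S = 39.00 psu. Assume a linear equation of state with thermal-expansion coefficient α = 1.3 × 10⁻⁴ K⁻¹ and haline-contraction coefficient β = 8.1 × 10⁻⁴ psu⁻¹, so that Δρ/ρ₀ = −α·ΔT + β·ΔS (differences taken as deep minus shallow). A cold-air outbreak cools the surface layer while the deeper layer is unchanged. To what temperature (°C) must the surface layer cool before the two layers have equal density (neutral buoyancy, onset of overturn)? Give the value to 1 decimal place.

Neutral buoyancy requires Δρ = 0, i.e. −α(T_deep − T_surf′) + β(S_deep − S_surf) = 0.
T_surf′ = T_deep − (β/α)·ΔS = 22.3 − (8.1 × 10⁻⁴/1.3 × 10⁻⁴)·(+0.38) = 19.932 °C.
Cooling required: 21.3 − (19.932) = 1.368 °C.

19.9 °C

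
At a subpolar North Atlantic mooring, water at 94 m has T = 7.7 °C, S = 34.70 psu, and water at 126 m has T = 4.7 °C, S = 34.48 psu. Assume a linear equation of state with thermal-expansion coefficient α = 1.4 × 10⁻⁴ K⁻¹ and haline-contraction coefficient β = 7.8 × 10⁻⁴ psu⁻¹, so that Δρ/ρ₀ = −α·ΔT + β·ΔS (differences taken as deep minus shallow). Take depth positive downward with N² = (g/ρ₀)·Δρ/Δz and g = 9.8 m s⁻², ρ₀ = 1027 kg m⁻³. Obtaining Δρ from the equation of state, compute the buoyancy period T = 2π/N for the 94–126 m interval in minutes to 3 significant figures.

12.0 min

ΔT = -3.0 K, ΔS = -0.22 psu (deep − shallow).
Δρ/ρ₀ = −αΔT + βΔS = 4.20 × 10⁻⁴ − 1.716 × 10⁻⁴ = 2.484 × 10⁻⁴, so Δρ ≈ 0.2551 kg m⁻³.
N² = (g/ρ₀)·Δρ/Δz = g·(Δρ/ρ₀)/Δz = 9.8 × 2.484 × 10⁻⁴ / 32 = 7.6072 × 10⁻⁵ s⁻².
N = √(7.6072 × 10⁻⁵) = 8.7219 × 10⁻³ rad s⁻¹ → T = 2π/N = 720.39 s = 12.006 min ≈ 12.0 min.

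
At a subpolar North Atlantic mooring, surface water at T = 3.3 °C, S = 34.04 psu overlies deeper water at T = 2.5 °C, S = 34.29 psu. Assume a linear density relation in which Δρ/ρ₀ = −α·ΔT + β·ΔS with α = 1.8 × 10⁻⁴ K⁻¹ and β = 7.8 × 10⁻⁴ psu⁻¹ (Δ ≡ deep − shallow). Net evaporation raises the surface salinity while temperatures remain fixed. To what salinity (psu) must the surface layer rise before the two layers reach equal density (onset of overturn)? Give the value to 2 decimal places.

34.47 psu

Neutral buoyancy requires −α(T_deep − T_surf) + β(S_deep − S_surf′) = 0.
S_surf′ = S_deep − (α/β)·ΔT = 34.29 − (1.8 × 10⁻⁴/7.8 × 10⁻⁴)·(-0.8) = 34.4746 psu.
Increase required: 34.4746 − 34.04 = 0.4346 psu.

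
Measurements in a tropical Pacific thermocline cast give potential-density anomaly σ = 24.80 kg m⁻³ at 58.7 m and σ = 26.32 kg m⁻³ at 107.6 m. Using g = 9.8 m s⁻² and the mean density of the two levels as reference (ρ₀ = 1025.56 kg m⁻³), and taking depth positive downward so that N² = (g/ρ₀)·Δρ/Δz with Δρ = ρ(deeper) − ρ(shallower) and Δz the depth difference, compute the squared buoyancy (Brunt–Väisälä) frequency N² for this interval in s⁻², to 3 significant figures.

Δρ = 1026.32 − 1024.80 = 1.52 kg m⁻³ over Δz = 107.6 − 58.7 = 48.9 m.
N² = (9.8/1025.56) × (1.52/48.9) = 2.9703 × 10⁻⁴ s⁻² ≈ 2.97 × 10⁻⁴ s⁻².

2.97 × 10⁻⁴ s⁻²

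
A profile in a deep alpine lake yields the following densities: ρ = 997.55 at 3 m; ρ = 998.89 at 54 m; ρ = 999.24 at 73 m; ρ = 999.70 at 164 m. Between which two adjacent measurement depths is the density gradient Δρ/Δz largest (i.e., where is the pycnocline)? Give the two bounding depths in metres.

Compute the density gradient over each adjacent pair:
  3–54 m: Δρ/Δz = 1.34/51 = 0.026 kg m⁻⁴
  54–73 m: Δρ/Δz = 0.35/19 = 0.018 kg m⁻⁴
  73–164 m: Δρ/Δz = 0.46/91 = 5.1 × 10⁻³ kg m⁻⁴
The largest gradient is in the 3–54 m interval — the pycnocline.

3–54 m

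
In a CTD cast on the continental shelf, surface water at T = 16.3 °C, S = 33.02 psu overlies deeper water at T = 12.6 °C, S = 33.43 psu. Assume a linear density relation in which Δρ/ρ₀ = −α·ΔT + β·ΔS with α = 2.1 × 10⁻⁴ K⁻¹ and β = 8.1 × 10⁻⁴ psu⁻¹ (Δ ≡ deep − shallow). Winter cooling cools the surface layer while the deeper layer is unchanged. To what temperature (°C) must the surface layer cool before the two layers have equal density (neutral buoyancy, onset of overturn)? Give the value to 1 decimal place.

11.0 °C

Neutral buoyancy requires Δρ = 0, i.e. −α(T_deep − T_surf′) + β(S_deep − S_surf) = 0.
T_surf′ = T_deep − (β/α)·ΔS = 12.6 − (8.1 × 10⁻⁴/2.1 × 10⁻⁴)·(+0.41) = 11.019 °C.
Cooling required: 16.3 − (11.019) = 5.281 °C.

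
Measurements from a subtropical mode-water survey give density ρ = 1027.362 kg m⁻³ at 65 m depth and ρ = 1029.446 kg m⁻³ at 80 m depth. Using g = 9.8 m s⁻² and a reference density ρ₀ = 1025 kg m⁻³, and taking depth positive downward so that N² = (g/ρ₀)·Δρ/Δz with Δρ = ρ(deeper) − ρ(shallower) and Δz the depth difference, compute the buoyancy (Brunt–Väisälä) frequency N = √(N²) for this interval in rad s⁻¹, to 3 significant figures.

Δρ = 1029.446 − 1027.362 = 2.084 kg m⁻³ over Δz = 80 − 65 = 15 m.
N² = (9.8/1025) × (2.084/15) = 1.3283 × 10⁻³ s⁻².
N = √(1.3283 × 10⁻³) = 0.036446 rad s⁻¹ ≈ 0.0364 rad s⁻¹.

0.0364 rad s⁻¹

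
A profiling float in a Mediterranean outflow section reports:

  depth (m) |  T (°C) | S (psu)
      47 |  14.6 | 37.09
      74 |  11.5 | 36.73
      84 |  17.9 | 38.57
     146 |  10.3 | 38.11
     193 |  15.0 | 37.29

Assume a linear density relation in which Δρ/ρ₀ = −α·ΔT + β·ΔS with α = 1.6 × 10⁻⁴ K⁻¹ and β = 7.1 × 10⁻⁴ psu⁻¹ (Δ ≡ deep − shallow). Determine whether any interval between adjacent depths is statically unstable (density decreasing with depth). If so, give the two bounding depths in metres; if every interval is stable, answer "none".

Evaluate Δρ/ρ₀ = −αΔT + βΔS across each adjacent pair:
  47–74 m: −αΔT+βΔS = −(1.6 × 10⁻⁴)(-3.1)+(7.1 × 10⁻⁴)(-0.36) = 2.4 × 10⁻⁴ → stable
  74–84 m: −αΔT+βΔS = −(1.6 × 10⁻⁴)(+6.4)+(7.1 × 10⁻⁴)(+1.84) = 2.8 × 10⁻⁴ → stable
  84–146 m: −αΔT+βΔS = −(1.6 × 10⁻⁴)(-7.6)+(7.1 × 10⁻⁴)(-0.46) = 8.9 × 10⁻⁴ → stable
  146–193 m: −αΔT+βΔS = −(1.6 × 10⁻⁴)(+4.7)+(7.1 × 10⁻⁴)(-0.82) = -1.3 × 10⁻³ → UNSTABLE
The 146–193 m interval has Δρ < 0: lighter water underlies denser water.

146–193 m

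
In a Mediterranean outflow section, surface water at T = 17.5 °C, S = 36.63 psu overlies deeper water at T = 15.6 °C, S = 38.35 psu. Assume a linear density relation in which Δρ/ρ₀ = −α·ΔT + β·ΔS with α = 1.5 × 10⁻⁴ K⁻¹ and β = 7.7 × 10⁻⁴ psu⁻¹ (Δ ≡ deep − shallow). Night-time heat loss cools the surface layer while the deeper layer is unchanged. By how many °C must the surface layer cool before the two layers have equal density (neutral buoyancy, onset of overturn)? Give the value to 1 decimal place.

Neutral buoyancy requires Δρ = 0, i.e. −α(T_deep − T_surf′) + β(S_deep − S_surf) = 0.
T_surf′ = T_deep − (β/α)·ΔS = 15.6 − (7.7 × 10⁻⁴/1.5 × 10⁻⁴)·(+1.72) = 6.771 °C.
Cooling required: 17.5 − (6.771) = 10.729 °C.

10.7 °C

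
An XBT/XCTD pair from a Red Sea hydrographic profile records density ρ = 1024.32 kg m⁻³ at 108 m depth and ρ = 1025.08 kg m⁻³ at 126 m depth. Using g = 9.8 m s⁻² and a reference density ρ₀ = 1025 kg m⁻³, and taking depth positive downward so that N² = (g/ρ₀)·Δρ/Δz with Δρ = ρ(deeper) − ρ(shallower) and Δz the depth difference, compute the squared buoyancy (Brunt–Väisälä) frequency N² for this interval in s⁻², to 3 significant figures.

Δρ = 1025.08 − 1024.32 = 0.76 kg m⁻³ over Δz = 126 − 108 = 18 m.
N² = (9.8/1025) × (0.76/18) = 4.0369 × 10⁻⁴ s⁻² ≈ 4.04 × 10⁻⁴ s⁻².

4.04 × 10⁻⁴ s⁻²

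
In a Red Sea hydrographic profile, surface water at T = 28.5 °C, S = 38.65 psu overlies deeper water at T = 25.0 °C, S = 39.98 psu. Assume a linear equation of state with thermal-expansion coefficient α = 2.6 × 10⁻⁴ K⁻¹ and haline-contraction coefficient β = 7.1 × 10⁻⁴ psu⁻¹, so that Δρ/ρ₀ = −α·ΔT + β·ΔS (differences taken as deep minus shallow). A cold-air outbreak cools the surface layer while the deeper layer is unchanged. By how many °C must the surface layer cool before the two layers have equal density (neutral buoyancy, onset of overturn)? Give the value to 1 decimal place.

Neutral buoyancy requires Δρ = 0, i.e. −α(T_deep − T_surf′) + β(S_deep − S_surf) = 0.
T_surf′ = T_deep − (β/α)·ΔS = 25.0 − (7.1 × 10⁻⁴/2.6 × 10⁻⁴)·(+1.33) = 21.368 °C.
Cooling required: 28.5 − (21.368) = 7.132 °C.

7.1 °C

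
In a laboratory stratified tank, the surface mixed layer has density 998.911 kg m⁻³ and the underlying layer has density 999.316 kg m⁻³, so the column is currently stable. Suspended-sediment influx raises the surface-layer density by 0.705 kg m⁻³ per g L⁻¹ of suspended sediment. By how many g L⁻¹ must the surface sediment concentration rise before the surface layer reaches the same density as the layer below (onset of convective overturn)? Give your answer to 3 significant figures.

0.574 g L⁻¹

Density deficit of the surface layer: 999.316 − 998.911 = 0.405 kg m⁻³.
Required change = 0.405 / 0.705 = 0.574 g L⁻¹.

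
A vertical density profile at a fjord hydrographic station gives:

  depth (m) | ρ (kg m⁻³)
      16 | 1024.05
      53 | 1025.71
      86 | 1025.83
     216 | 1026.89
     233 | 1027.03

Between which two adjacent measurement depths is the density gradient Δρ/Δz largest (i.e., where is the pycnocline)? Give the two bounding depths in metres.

16–53 m

Compute the density gradient over each adjacent pair:
  16–53 m: Δρ/Δz = 1.66/37 = 0.045 kg m⁻⁴
  53–86 m: Δρ/Δz = 0.12/33 = 3.6 × 10⁻³ kg m⁻⁴
  86–216 m: Δρ/Δz = 1.06/130 = 8.2 × 10⁻³ kg m⁻⁴
  216–233 m: Δρ/Δz = 0.14/17 = 8.2 × 10⁻³ kg m⁻⁴
The largest gradient is in the 16–53 m interval — the pycnocline.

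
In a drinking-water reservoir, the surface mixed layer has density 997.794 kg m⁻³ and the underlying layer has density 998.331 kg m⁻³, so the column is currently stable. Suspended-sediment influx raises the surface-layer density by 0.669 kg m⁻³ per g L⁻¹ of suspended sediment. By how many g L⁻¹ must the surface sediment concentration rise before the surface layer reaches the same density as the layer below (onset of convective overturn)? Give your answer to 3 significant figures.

Density deficit of the surface layer: 998.331 − 997.794 = 0.537 kg m⁻³.
Required change = 0.537 / 0.669 = 0.803 g L⁻¹.

0.803 g L⁻¹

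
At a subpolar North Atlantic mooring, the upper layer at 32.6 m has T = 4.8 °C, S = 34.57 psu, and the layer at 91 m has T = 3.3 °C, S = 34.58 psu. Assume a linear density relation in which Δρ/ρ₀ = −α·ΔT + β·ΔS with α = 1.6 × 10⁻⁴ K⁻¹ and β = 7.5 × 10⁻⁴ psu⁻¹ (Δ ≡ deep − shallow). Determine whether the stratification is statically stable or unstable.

ΔT = 3.3 − 4.8 = -1.5 K and ΔS = 34.58 − 34.57 = +0.01 psu (deep − shallow).
−αΔT = 2.40 × 10⁻⁴; βΔS = 7.50 × 10⁻⁶; sum Δρ/ρ₀ = 2.475 × 10⁻⁴.
Δρ/ρ₀ > 0, so Δρ > 0: deeper water is denser → statically stable.

stable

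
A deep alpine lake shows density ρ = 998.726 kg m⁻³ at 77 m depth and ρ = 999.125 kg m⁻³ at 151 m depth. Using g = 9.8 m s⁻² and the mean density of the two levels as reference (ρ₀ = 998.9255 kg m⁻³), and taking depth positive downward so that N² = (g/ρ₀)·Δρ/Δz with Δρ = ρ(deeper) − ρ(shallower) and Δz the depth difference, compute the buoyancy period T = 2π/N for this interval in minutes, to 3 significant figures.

Δρ = 999.125 − 998.726 = 0.399 kg m⁻³ over Δz = 151 − 77 = 74 m.
N² = (9.8/998.9255) × (0.399/74) = 5.2897 × 10⁻⁵ s⁻².
N = √(5.2897 × 10⁻⁵) = 7.2730 × 10⁻³ rad s⁻¹, so T = 2π/N = 863.91 s = 14.399 min ≈ 14.4 min.

14.4 min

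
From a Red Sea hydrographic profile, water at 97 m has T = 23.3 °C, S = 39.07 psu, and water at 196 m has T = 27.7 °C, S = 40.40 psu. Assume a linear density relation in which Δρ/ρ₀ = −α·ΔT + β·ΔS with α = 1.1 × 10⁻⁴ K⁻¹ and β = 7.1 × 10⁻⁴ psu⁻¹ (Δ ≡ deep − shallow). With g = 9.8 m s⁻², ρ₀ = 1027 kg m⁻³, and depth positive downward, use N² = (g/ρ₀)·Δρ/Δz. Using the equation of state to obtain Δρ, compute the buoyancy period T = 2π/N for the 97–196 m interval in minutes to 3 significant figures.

15.5 min

ΔT = +4.4 K, ΔS = +1.33 psu (deep − shallow).
Δρ/ρ₀ = −αΔT + βΔS = -4.84 × 10⁻⁴ + 9.443 × 10⁻⁴ = 4.603 × 10⁻⁴, so Δρ ≈ 0.4727 kg m⁻³.
N² = (g/ρ₀)·Δρ/Δz = g·(Δρ/ρ₀)/Δz = 9.8 × 4.603 × 10⁻⁴ / 99 = 4.5565 × 10⁻⁵ s⁻².
N = √(4.5565 × 10⁻⁵) = 6.7502 × 10⁻³ rad s⁻¹ → T = 2π/N = 930.81 s = 15.513 min ≈ 15.5 min.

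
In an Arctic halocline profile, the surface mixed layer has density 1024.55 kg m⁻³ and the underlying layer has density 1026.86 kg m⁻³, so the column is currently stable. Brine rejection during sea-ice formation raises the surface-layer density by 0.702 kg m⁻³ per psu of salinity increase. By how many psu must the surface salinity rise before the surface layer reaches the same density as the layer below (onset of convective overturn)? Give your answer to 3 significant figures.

3.29 psu

Density deficit of the surface layer: 1026.86 − 1024.55 = 2.31 kg m⁻³.
Required change = 2.31 / 0.702 = 3.29 psu.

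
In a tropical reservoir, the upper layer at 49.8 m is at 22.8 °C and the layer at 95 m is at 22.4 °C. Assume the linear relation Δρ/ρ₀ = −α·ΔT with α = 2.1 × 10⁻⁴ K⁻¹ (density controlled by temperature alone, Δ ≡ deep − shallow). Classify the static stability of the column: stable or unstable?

ΔT = 22.4 − 22.8 = -0.4 K, so Δρ/ρ₀ = −αΔT = 8.40 × 10⁻⁵.
Δρ/ρ₀ > 0, so Δρ > 0: deeper water is denser → statically stable.

stable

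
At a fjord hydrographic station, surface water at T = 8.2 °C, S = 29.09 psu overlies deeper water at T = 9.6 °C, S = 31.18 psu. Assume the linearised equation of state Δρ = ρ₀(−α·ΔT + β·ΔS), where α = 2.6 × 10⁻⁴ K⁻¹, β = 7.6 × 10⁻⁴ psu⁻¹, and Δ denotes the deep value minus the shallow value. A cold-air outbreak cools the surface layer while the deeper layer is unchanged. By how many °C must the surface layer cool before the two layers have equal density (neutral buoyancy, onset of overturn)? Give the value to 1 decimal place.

4.7 °C

Neutral buoyancy requires Δρ = 0, i.e. −α(T_deep − T_surf′) + β(S_deep − S_surf) = 0.
T_surf′ = T_deep − (β/α)·ΔS = 9.6 − (7.6 × 10⁻⁴/2.6 × 10⁻⁴)·(+2.09) = 3.491 °C.
Cooling required: 8.2 − (3.491) = 4.709 °C.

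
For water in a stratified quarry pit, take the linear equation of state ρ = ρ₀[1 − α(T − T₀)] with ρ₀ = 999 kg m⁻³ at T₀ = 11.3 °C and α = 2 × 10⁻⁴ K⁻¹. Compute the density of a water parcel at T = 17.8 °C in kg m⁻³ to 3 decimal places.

T − T₀ = +6.5 K.
Bracket = 1 − α·(+6.5) = 1 + (-1.30 × 10⁻³) = 0.9987000.
ρ = 999 × 0.9987000 = 997.701 kg m⁻³.

997.701 kg m⁻³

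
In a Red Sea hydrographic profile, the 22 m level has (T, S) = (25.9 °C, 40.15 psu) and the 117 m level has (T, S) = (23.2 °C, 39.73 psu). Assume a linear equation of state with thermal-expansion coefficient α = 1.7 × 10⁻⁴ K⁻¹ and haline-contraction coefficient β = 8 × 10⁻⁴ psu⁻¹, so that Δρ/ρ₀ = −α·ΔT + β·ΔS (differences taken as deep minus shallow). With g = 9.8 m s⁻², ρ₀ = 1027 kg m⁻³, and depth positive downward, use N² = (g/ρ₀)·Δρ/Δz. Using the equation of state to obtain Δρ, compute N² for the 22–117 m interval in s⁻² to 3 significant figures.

1.27 × 10⁻⁵ s⁻²

ΔT = -2.7 K, ΔS = -0.42 psu (deep − shallow).
Δρ/ρ₀ = −αΔT + βΔS = 4.59 × 10⁻⁴ − 3.36 × 10⁻⁴ = 1.23 × 10⁻⁴, so Δρ ≈ 0.1263 kg m⁻³.
N² = (g/ρ₀)·Δρ/Δz = g·(Δρ/ρ₀)/Δz = 9.8 × 1.23 × 10⁻⁴ / 95 = 1.2688 × 10⁻⁵ s⁻² ≈ 1.27 × 10⁻⁵ s⁻².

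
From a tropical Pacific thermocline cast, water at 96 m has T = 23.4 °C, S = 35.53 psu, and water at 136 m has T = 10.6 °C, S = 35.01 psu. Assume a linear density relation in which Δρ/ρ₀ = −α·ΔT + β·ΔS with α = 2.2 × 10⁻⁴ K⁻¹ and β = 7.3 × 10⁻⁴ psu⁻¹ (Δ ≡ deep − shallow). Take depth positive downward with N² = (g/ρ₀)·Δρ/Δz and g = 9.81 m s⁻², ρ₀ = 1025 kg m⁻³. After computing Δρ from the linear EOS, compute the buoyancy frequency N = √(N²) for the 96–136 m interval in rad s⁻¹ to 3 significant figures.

ΔT = -12.8 K, ΔS = -0.52 psu (deep − shallow).
Δρ/ρ₀ = −αΔT + βΔS = 2.816 × 10⁻³ − 3.796 × 10⁻⁴ = 2.4364 × 10⁻³, so Δρ ≈ 2.497 kg m⁻³.
N² = (g/ρ₀)·Δρ/Δz = g·(Δρ/ρ₀)/Δz = 9.81 × 2.4364 × 10⁻³ / 40 = 5.9753 × 10⁻⁴ s⁻².
N = √(5.9753 × 10⁻⁴) = 0.024444 rad s⁻¹ ≈ 0.0244 rad s⁻¹.

0.0244 rad s⁻¹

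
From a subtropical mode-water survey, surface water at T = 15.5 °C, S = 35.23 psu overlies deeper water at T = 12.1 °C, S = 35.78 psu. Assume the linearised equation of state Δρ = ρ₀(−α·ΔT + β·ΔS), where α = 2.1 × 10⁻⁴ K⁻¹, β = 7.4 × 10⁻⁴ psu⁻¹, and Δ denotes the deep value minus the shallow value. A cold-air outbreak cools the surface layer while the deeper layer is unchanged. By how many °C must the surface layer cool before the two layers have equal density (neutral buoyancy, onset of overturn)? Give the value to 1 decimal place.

5.3 °C

Neutral buoyancy requires Δρ = 0, i.e. −α(T_deep − T_surf′) + β(S_deep − S_surf) = 0.
T_surf′ = T_deep − (β/α)·ΔS = 12.1 − (7.4 × 10⁻⁴/2.1 × 10⁻⁴)·(+0.55) = 10.162 °C.
Cooling required: 15.5 − (10.162) = 5.338 °C.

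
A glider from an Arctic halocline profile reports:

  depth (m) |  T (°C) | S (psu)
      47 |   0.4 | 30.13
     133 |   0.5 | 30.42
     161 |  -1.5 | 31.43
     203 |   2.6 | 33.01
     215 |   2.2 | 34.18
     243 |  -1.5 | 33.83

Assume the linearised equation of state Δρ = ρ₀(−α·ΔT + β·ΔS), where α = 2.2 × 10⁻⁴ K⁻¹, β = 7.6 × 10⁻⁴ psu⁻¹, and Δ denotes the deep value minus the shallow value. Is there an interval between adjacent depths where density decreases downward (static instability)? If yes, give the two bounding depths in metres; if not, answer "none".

Evaluate Δρ/ρ₀ = −αΔT + βΔS across each adjacent pair:
  47–133 m: −αΔT+βΔS = −(2.2 × 10⁻⁴)(+0.1)+(7.6 × 10⁻⁴)(+0.29) = 2.0 × 10⁻⁴ → stable
  133–161 m: −αΔT+βΔS = −(2.2 × 10⁻⁴)(-2.0)+(7.6 × 10⁻⁴)(+1.01) = 1.2 × 10⁻³ → stable
  161–203 m: −αΔT+βΔS = −(2.2 × 10⁻⁴)(+4.1)+(7.6 × 10⁻⁴)(+1.58) = 3.0 × 10⁻⁴ → stable
  203–215 m: −αΔT+βΔS = −(2.2 × 10⁻⁴)(-0.4)+(7.6 × 10⁻⁴)(+1.17) = 9.8 × 10⁻⁴ → stable
  215–243 m: −αΔT+βΔS = −(2.2 × 10⁻⁴)(-3.7)+(7.6 × 10⁻⁴)(-0.35) = 5.5 × 10⁻⁴ → stable
Every interval has Δρ > 0: the column is stably stratified throughout.

none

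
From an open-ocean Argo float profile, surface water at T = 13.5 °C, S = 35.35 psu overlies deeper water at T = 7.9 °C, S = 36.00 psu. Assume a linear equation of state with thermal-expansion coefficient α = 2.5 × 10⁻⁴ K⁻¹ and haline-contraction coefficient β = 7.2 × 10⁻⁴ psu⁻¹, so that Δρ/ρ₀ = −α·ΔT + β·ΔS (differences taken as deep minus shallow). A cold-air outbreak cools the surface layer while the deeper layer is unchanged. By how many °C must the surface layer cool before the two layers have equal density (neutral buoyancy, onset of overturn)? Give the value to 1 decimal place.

7.5 °C

Neutral buoyancy requires Δρ = 0, i.e. −α(T_deep − T_surf′) + β(S_deep − S_surf) = 0.
T_surf′ = T_deep − (β/α)·ΔS = 7.9 − (7.2 × 10⁻⁴/2.5 × 10⁻⁴)·(+0.65) = 6.028 °C.
Cooling required: 13.5 − (6.028) = 7.472 °C.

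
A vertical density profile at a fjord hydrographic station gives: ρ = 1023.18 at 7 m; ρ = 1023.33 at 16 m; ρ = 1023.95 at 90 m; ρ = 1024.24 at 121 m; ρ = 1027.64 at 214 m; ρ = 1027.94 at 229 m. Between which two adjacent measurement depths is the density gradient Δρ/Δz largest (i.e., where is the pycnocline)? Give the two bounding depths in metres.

121–214 m

Compute the density gradient over each adjacent pair:
  7–16 m: Δρ/Δz = 0.15/9 = 0.017 kg m⁻⁴
  16–90 m: Δρ/Δz = 0.62/74 = 8.4 × 10⁻³ kg m⁻⁴
  90–121 m: Δρ/Δz = 0.29/31 = 9.4 × 10⁻³ kg m⁻⁴
  121–214 m: Δρ/Δz = 3.40/93 = 0.037 kg m⁻⁴
  214–229 m: Δρ/Δz = 0.30/15 = 0.020 kg m⁻⁴
The largest gradient is in the 121–214 m interval — the pycnocline.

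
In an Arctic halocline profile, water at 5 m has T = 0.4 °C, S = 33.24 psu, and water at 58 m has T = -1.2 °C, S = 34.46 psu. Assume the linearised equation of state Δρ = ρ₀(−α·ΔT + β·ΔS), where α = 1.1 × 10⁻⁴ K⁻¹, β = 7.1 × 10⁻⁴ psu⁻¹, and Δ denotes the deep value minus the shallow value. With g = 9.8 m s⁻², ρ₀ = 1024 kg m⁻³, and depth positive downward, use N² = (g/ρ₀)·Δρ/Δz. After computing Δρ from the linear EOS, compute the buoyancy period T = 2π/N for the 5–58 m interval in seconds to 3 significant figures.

453 s

ΔT = -1.6 K, ΔS = +1.22 psu (deep − shallow).
Δρ/ρ₀ = −αΔT + βΔS = 1.76 × 10⁻⁴ + 8.662 × 10⁻⁴ = 1.0422 × 10⁻³, so Δρ ≈ 1.067 kg m⁻³.
N² = (g/ρ₀)·Δρ/Δz = g·(Δρ/ρ₀)/Δz = 9.8 × 1.0422 × 10⁻³ / 53 = 1.9271 × 10⁻⁴ s⁻².
N = √(1.9271 × 10⁻⁴) = 0.013882 rad s⁻¹ → T = 2π/N = 452.61 s ≈ 453 s.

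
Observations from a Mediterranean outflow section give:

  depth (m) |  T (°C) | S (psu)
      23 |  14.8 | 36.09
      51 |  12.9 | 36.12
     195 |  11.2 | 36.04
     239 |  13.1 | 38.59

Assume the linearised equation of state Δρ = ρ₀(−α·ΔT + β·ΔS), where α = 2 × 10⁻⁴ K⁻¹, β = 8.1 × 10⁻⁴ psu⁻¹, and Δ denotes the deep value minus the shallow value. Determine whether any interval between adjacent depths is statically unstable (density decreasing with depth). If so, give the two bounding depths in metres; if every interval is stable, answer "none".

Evaluate Δρ/ρ₀ = −αΔT + βΔS across each adjacent pair:
  23–51 m: −αΔT+βΔS = −(2 × 10⁻⁴)(-1.9)+(8.1 × 10⁻⁴)(+0.03) = 4.0 × 10⁻⁴ → stable
  51–195 m: −αΔT+βΔS = −(2 × 10⁻⁴)(-1.7)+(8.1 × 10⁻⁴)(-0.08) = 2.8 × 10⁻⁴ → stable
  195–239 m: −αΔT+βΔS = −(2 × 10⁻⁴)(+1.9)+(8.1 × 10⁻⁴)(+2.55) = 1.7 × 10⁻³ → stable
Every interval has Δρ > 0: the column is stably stratified throughout.

none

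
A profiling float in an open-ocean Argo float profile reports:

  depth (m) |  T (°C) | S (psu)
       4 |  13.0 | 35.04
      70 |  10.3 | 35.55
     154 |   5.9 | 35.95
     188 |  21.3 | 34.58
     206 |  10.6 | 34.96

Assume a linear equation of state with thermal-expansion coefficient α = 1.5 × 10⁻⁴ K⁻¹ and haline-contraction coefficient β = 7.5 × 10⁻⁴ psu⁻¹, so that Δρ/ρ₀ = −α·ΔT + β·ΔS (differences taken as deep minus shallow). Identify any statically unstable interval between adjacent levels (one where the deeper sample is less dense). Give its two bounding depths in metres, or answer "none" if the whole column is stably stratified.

Evaluate Δρ/ρ₀ = −αΔT + βΔS across each adjacent pair:
  4–70 m: −αΔT+βΔS = −(1.5 × 10⁻⁴)(-2.7)+(7.5 × 10⁻⁴)(+0.51) = 7.9 × 10⁻⁴ → stable
  70–154 m: −αΔT+βΔS = −(1.5 × 10⁻⁴)(-4.4)+(7.5 × 10⁻⁴)(+0.40) = 9.6 × 10⁻⁴ → stable
  154–188 m: −αΔT+βΔS = −(1.5 × 10⁻⁴)(+15.4)+(7.5 × 10⁻⁴)(-1.37) = -3.3 × 10⁻³ → UNSTABLE
  188–206 m: −αΔT+βΔS = −(1.5 × 10⁻⁴)(-10.7)+(7.5 × 10⁻⁴)(+0.38) = 1.9 × 10⁻³ → stable
The 154–188 m interval has Δρ < 0: lighter water underlies denser water.

154–188 m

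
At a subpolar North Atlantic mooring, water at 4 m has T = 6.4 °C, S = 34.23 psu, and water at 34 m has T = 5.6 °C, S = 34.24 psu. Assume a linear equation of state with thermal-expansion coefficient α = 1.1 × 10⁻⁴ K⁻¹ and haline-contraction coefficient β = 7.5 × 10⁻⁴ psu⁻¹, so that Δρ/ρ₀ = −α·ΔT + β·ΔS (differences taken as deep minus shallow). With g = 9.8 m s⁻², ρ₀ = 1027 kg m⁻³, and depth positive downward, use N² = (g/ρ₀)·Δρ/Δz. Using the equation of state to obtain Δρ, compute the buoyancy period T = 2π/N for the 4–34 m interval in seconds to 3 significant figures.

ΔT = -0.8 K, ΔS = +0.01 psu (deep − shallow).
Δρ/ρ₀ = −αΔT + βΔS = 8.80 × 10⁻⁵ + 7.50 × 10⁻⁶ = 9.55 × 10⁻⁵, so Δρ ≈ 0.09808 kg m⁻³.
N² = (g/ρ₀)·Δρ/Δz = g·(Δρ/ρ₀)/Δz = 9.8 × 9.55 × 10⁻⁵ / 30 = 3.1197 × 10⁻⁵ s⁻².
N = √(3.1197 × 10⁻⁵) = 5.5854 × 10⁻³ rad s⁻¹ → T = 2π/N = 1.1249 × 10³ s ≈ 1.12 × 10³ s.

1.12 × 10³ s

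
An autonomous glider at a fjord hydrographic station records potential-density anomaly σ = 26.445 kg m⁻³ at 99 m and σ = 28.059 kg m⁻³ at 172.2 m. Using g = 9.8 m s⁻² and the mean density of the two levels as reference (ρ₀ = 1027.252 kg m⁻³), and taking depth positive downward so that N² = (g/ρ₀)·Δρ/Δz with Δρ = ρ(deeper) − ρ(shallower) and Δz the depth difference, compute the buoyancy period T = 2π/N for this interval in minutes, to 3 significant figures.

Δρ = 1028.059 − 1026.445 = 1.614 kg m⁻³ over Δz = 172.2 − 99 = 73.2 m.
N² = (9.8/1027.252) × (1.614/73.2) = 2.1035 × 10⁻⁴ s⁻².
N = √(2.1035 × 10⁻⁴) = 0.014503 rad s⁻¹, so T = 2π/N = 433.23 s = 7.2205 min ≈ 7.22 min.

7.22 min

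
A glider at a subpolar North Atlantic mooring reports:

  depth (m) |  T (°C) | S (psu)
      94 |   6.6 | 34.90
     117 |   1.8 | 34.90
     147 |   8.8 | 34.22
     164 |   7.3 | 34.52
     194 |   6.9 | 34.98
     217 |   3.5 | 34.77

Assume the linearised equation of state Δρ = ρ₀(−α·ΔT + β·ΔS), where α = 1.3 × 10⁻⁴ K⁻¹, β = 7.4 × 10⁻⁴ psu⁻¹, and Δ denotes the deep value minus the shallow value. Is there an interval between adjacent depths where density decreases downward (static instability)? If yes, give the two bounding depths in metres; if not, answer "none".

117–147 m

Evaluate Δρ/ρ₀ = −αΔT + βΔS across each adjacent pair:
  94–117 m: −αΔT+βΔS = −(1.3 × 10⁻⁴)(-4.8)+(7.4 × 10⁻⁴)(+0.00) = 6.2 × 10⁻⁴ → stable
  117–147 m: −αΔT+βΔS = −(1.3 × 10⁻⁴)(+7.0)+(7.4 × 10⁻⁴)(-0.68) = -1.4 × 10⁻³ → UNSTABLE
  147–164 m: −αΔT+βΔS = −(1.3 × 10⁻⁴)(-1.5)+(7.4 × 10⁻⁴)(+0.30) = 4.2 × 10⁻⁴ → stable
  164–194 m: −αΔT+βΔS = −(1.3 × 10⁻⁴)(-0.4)+(7.4 × 10⁻⁴)(+0.46) = 3.9 × 10⁻⁴ → stable
  194–217 m: −αΔT+βΔS = −(1.3 × 10⁻⁴)(-3.4)+(7.4 × 10⁻⁴)(-0.21) = 2.9 × 10⁻⁴ → stable
The 117–147 m interval has Δρ < 0: lighter water underlies denser water.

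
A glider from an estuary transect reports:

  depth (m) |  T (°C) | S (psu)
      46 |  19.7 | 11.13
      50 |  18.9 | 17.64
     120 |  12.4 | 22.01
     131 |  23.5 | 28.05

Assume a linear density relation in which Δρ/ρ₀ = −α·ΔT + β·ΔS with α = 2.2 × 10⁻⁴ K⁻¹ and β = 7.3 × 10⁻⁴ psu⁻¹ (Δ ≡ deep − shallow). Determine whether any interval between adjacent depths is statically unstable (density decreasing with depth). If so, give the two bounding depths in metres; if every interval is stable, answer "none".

Evaluate Δρ/ρ₀ = −αΔT + βΔS across each adjacent pair:
  46–50 m: −αΔT+βΔS = −(2.2 × 10⁻⁴)(-0.8)+(7.3 × 10⁻⁴)(+6.51) = 4.9 × 10⁻³ → stable
  50–120 m: −αΔT+βΔS = −(2.2 × 10⁻⁴)(-6.5)+(7.3 × 10⁻⁴)(+4.37) = 4.6 × 10⁻³ → stable
  120–131 m: −αΔT+βΔS = −(2.2 × 10⁻⁴)(+11.1)+(7.3 × 10⁻⁴)(+6.04) = 2.0 × 10⁻³ → stable
Every interval has Δρ > 0: the column is stably stratified throughout.

none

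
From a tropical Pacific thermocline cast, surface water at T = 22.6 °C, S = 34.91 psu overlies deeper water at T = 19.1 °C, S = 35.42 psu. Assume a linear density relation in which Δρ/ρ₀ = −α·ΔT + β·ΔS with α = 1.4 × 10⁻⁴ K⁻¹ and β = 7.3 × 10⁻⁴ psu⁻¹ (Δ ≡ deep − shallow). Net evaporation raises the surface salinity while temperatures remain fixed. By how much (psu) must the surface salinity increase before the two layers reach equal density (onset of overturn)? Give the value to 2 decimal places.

1.18 psu

Neutral buoyancy requires −α(T_deep − T_surf) + β(S_deep − S_surf′) = 0.
S_surf′ = S_deep − (α/β)·ΔT = 35.42 − (1.4 × 10⁻⁴/7.3 × 10⁻⁴)·(-3.5) = 36.0912 psu.
Increase required: 36.0912 − 34.91 = 1.1812 psu.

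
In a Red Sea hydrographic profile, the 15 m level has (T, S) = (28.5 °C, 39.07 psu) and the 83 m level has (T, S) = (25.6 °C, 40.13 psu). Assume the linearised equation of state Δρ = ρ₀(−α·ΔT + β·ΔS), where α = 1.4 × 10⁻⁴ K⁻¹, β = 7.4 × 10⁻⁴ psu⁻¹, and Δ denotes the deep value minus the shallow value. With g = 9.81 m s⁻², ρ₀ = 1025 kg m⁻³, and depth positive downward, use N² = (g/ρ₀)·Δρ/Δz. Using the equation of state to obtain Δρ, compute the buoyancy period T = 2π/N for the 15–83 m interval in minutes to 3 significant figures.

ΔT = -2.9 K, ΔS = +1.06 psu (deep − shallow).
Δρ/ρ₀ = −αΔT + βΔS = 4.06 × 10⁻⁴ + 7.844 × 10⁻⁴ = 1.1904 × 10⁻³, so Δρ ≈ 1.220 kg m⁻³.
N² = (g/ρ₀)·Δρ/Δz = g·(Δρ/ρ₀)/Δz = 9.81 × 1.1904 × 10⁻³ / 68 = 1.7173 × 10⁻⁴ s⁻².
N = √(1.7173 × 10⁻⁴) = 0.013105 rad s⁻¹ → T = 2π/N = 479.45 s = 7.9908 min ≈ 7.99 min.

7.99 min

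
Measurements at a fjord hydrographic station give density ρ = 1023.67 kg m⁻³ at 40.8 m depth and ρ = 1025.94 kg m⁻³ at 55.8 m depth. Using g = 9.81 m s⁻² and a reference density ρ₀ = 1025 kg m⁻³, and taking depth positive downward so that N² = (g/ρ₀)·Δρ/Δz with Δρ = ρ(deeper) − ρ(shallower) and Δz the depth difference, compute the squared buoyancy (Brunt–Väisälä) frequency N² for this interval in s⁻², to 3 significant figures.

Δρ = 1025.94 − 1023.67 = 2.27 kg m⁻³ over Δz = 55.8 − 40.8 = 15 m.
N² = (9.81/1025) × (2.27/15) = 1.4484 × 10⁻³ s⁻² ≈ 1.45 × 10⁻³ s⁻².

1.45 × 10⁻³ s⁻²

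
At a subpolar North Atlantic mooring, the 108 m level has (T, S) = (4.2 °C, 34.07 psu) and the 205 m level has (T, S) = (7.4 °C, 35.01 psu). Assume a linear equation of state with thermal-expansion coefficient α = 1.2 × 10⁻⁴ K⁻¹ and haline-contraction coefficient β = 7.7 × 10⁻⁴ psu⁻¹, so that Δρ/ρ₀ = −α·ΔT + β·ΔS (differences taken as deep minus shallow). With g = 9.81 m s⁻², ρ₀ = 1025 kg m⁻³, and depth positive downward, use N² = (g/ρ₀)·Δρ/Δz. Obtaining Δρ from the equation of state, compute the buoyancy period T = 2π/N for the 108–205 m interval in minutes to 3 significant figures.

ΔT = +3.2 K, ΔS = +0.94 psu (deep − shallow).
Δρ/ρ₀ = −αΔT + βΔS = -3.84 × 10⁻⁴ + 7.238 × 10⁻⁴ = 3.398 × 10⁻⁴, so Δρ ≈ 0.3483 kg m⁻³.
N² = (g/ρ₀)·Δρ/Δz = g·(Δρ/ρ₀)/Δz = 9.81 × 3.398 × 10⁻⁴ / 97 = 3.4365 × 10⁻⁵ s⁻².
N = √(3.4365 × 10⁻⁵) = 5.8622 × 10⁻³ rad s⁻¹ → T = 2π/N = 1.0718 × 10³ s = 17.863 min ≈ 17.9 min.

17.9 min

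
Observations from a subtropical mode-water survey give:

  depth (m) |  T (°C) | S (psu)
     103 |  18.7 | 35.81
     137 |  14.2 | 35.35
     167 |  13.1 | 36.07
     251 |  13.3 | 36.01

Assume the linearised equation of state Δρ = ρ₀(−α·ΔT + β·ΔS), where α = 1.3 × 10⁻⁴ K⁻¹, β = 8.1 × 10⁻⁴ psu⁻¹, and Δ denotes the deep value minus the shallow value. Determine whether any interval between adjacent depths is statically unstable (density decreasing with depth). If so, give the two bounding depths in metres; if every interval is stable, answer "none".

Evaluate Δρ/ρ₀ = −αΔT + βΔS across each adjacent pair:
  103–137 m: −αΔT+βΔS = −(1.3 × 10⁻⁴)(-4.5)+(8.1 × 10⁻⁴)(-0.46) = 2.1 × 10⁻⁴ → stable
  137–167 m: −αΔT+βΔS = −(1.3 × 10⁻⁴)(-1.1)+(8.1 × 10⁻⁴)(+0.72) = 7.3 × 10⁻⁴ → stable
  167–251 m: −αΔT+βΔS = −(1.3 × 10⁻⁴)(+0.2)+(8.1 × 10⁻⁴)(-0.06) = -7.5 × 10⁻⁵ → UNSTABLE
The 167–251 m interval has Δρ < 0: lighter water underlies denser water.

167–251 m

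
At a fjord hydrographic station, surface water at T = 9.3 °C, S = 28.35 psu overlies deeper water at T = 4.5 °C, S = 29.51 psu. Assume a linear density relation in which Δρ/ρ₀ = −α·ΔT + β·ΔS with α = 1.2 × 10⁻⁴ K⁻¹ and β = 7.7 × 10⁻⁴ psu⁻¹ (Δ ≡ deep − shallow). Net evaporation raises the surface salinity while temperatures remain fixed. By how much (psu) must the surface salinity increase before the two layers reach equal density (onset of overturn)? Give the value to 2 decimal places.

1.91 psu

Neutral buoyancy requires −α(T_deep − T_surf) + β(S_deep − S_surf′) = 0.
S_surf′ = S_deep − (α/β)·ΔT = 29.51 − (1.2 × 10⁻⁴/7.7 × 10⁻⁴)·(-4.8) = 30.2581 psu.
Increase required: 30.2581 − 28.35 = 1.9081 psu.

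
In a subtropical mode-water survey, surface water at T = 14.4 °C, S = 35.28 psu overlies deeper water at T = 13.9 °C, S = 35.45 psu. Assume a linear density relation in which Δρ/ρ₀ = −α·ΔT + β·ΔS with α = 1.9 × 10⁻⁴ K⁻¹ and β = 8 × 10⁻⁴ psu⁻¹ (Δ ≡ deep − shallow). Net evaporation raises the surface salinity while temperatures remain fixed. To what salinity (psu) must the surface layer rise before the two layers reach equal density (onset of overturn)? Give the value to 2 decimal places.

35.57 psu

Neutral buoyancy requires −α(T_deep − T_surf) + β(S_deep − S_surf′) = 0.
S_surf′ = S_deep − (α/β)·ΔT = 35.45 − (1.9 × 10⁻⁴/8 × 10⁻⁴)·(-0.5) = 35.5688 psu.
Increase required: 35.5688 − 35.28 = 0.2888 psu.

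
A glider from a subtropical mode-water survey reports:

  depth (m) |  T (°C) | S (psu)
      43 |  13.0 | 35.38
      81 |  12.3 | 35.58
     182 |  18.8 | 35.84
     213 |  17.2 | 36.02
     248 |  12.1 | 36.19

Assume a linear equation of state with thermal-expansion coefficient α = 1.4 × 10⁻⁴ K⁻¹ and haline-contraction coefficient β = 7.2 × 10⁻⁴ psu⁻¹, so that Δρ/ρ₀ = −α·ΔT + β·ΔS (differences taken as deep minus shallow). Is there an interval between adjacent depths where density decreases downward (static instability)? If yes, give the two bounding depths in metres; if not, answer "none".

Evaluate Δρ/ρ₀ = −αΔT + βΔS across each adjacent pair:
  43–81 m: −αΔT+βΔS = −(1.4 × 10⁻⁴)(-0.7)+(7.2 × 10⁻⁴)(+0.20) = 2.4 × 10⁻⁴ → stable
  81–182 m: −αΔT+βΔS = −(1.4 × 10⁻⁴)(+6.5)+(7.2 × 10⁻⁴)(+0.26) = -7.2 × 10⁻⁴ → UNSTABLE
  182–213 m: −αΔT+βΔS = −(1.4 × 10⁻⁴)(-1.6)+(7.2 × 10⁻⁴)(+0.18) = 3.5 × 10⁻⁴ → stable
  213–248 m: −αΔT+βΔS = −(1.4 × 10⁻⁴)(-5.1)+(7.2 × 10⁻⁴)(+0.17) = 8.4 × 10⁻⁴ → stable
The 81–182 m interval has Δρ < 0: lighter water underlies denser water.

81–182 m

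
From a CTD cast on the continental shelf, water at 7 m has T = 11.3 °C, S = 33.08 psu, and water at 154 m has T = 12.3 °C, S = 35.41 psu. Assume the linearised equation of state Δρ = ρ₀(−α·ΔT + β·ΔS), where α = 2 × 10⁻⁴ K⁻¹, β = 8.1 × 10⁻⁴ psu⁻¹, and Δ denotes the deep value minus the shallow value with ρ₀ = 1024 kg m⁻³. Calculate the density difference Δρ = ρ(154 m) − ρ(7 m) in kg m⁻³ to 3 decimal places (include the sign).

+1.728 kg m⁻³

ΔT = +1.0 K, ΔS = +2.33 psu (deep − shallow).
Δρ/ρ₀ = −(2 × 10⁻⁴)(+1.0) + (8.1 × 10⁻⁴)(+2.33) = 1.6873 × 10⁻³.
Δρ = 1024 × (1.6873 × 10⁻³) = +1.728 kg m⁻³.
Positive Δρ: denser below, stable.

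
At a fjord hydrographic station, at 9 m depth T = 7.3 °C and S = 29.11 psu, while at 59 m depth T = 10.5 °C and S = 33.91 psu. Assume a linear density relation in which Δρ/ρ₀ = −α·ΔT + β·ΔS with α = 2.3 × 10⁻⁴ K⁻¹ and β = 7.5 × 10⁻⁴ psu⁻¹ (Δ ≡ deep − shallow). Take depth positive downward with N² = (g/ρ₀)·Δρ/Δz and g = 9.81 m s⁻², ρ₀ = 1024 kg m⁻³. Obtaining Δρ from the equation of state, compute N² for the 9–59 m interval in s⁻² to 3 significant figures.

ΔT = +3.2 K, ΔS = +4.80 psu (deep − shallow).
Δρ/ρ₀ = −αΔT + βΔS = -7.36 × 10⁻⁴ + 3.60 × 10⁻³ = 2.864 × 10⁻³, so Δρ ≈ 2.933 kg m⁻³.
N² = (g/ρ₀)·Δρ/Δz = g·(Δρ/ρ₀)/Δz = 9.81 × 2.864 × 10⁻³ / 50 = 5.6192 × 10⁻⁴ s⁻² ≈ 5.62 × 10⁻⁴ s⁻².

5.62 × 10⁻⁴ s⁻²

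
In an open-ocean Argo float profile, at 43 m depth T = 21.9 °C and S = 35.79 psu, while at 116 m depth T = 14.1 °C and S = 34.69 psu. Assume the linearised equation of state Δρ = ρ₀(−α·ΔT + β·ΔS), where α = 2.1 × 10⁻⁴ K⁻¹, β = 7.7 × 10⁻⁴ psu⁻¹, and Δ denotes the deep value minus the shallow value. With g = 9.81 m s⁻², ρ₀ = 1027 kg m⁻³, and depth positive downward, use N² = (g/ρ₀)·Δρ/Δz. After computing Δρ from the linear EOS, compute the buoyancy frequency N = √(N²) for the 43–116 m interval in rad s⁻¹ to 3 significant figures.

ΔT = -7.8 K, ΔS = -1.10 psu (deep − shallow).
Δρ/ρ₀ = −αΔT + βΔS = 1.638 × 10⁻³ − 8.47 × 10⁻⁴ = 7.91 × 10⁻⁴, so Δρ ≈ 0.8124 kg m⁻³.
N² = (g/ρ₀)·Δρ/Δz = g·(Δρ/ρ₀)/Δz = 9.81 × 7.91 × 10⁻⁴ / 73 = 1.0630 × 10⁻⁴ s⁻².
N = √(1.0630 × 10⁻⁴) = 0.010310 rad s⁻¹ ≈ 0.0103 rad s⁻¹.

0.0103 rad s⁻¹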